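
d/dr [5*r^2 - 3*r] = 10*r - 3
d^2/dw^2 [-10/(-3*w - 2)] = 180/(3*w + 2)^3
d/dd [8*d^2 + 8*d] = 16*d + 8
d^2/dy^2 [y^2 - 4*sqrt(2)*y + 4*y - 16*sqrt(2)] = 2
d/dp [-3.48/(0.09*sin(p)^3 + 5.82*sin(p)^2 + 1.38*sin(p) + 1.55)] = (0.9396*sin(p)^2 + 40.5072*sin(p) + 4.8024)*cos(p)/(0.09*sin(p)^3 + 5.82*sin(p)^2 + 1.38*sin(p) + 1.55)^2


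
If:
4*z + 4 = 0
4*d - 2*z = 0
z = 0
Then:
No Solution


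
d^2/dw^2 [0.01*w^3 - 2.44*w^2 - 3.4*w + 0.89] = 0.06*w - 4.88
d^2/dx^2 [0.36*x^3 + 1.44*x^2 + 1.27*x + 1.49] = 2.16*x + 2.88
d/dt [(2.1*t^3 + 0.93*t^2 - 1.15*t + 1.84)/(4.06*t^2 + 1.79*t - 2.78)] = (8.526*t^4 + 7.518*t^3 - 11.1803*t^2 - 20.1116*t - 0.0966000000000005)/(16.4836*t^4 + 14.5348*t^3 - 19.3695*t^2 - 9.9524*t + 7.7284)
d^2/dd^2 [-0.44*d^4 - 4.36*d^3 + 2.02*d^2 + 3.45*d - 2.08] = -5.28*d^2 - 26.16*d + 4.04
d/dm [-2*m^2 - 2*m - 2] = -4*m - 2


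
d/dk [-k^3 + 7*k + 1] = 7 - 3*k^2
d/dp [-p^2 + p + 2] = 1 - 2*p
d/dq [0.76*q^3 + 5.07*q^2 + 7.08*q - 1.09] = 2.28*q^2 + 10.14*q + 7.08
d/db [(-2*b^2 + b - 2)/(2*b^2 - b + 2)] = 0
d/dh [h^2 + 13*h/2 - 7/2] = 2*h + 13/2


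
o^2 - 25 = (o - 5)*(o + 5)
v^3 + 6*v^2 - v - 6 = (v - 1)*(v + 1)*(v + 6)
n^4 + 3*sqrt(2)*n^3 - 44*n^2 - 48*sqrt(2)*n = n*(n - 4*sqrt(2))*(n + sqrt(2))*(n + 6*sqrt(2))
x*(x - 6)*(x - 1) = x^3 - 7*x^2 + 6*x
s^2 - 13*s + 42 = (s - 7)*(s - 6)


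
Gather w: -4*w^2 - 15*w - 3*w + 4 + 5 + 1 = -4*w^2 - 18*w + 10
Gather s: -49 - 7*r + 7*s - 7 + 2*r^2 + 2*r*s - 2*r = 2*r^2 - 9*r + s*(2*r + 7) - 56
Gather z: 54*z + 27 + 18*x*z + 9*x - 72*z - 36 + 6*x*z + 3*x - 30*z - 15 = 12*x + z*(24*x - 48) - 24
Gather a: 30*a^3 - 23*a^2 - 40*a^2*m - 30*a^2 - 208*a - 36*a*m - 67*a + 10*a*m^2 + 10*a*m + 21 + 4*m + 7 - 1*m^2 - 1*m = 30*a^3 + a^2*(-40*m - 53) + a*(10*m^2 - 26*m - 275) - m^2 + 3*m + 28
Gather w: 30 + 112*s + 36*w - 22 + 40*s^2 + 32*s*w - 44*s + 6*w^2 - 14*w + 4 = 40*s^2 + 68*s + 6*w^2 + w*(32*s + 22) + 12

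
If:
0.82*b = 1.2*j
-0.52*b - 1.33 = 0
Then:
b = -2.56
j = -1.75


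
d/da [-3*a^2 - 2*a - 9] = -6*a - 2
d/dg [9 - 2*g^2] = -4*g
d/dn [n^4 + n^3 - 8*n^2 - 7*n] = 4*n^3 + 3*n^2 - 16*n - 7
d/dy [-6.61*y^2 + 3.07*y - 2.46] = 3.07 - 13.22*y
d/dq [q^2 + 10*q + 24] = 2*q + 10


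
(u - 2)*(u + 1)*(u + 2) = u^3 + u^2 - 4*u - 4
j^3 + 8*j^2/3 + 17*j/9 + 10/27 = (j + 1/3)*(j + 2/3)*(j + 5/3)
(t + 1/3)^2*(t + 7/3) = t^3 + 3*t^2 + 5*t/3 + 7/27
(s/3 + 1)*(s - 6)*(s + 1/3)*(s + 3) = s^4/3 + s^3/9 - 9*s^2 - 21*s - 6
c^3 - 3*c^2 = c^2*(c - 3)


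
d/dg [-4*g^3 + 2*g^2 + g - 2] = -12*g^2 + 4*g + 1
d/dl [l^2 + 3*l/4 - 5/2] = 2*l + 3/4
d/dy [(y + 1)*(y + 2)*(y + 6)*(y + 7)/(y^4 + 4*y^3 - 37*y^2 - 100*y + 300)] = 12*(-y^4 - 8*y^3 - 8*y^2 + 88*y + 125)/(y^6 - 4*y^5 - 46*y^4 + 200*y^3 + 425*y^2 - 2500*y + 2500)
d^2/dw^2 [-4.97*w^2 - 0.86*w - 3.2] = -9.94000000000000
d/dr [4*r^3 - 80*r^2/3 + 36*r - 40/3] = 12*r^2 - 160*r/3 + 36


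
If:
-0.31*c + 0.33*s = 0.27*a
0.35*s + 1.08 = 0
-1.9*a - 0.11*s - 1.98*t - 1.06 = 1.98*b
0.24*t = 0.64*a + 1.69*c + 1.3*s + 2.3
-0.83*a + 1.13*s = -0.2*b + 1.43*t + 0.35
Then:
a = -9.81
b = 5.30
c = 5.26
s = -3.09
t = 3.75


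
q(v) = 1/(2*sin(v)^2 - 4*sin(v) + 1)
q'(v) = (-4*sin(v)*cos(v) + 4*cos(v))/(2*sin(v)^2 - 4*sin(v) + 1)^2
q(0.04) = 1.19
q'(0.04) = 5.40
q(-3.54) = -3.99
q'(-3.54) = -35.88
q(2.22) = -1.09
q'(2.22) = -0.58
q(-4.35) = -1.01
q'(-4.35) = -0.09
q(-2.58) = 0.27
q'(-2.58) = -0.38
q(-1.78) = 0.15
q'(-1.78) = -0.04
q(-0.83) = 0.20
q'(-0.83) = 0.18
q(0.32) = -16.57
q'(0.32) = 714.29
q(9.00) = -3.24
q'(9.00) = -22.47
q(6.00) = 0.44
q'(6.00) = 0.95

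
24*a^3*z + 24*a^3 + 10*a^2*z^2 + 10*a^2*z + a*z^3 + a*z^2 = (4*a + z)*(6*a + z)*(a*z + a)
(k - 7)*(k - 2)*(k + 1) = k^3 - 8*k^2 + 5*k + 14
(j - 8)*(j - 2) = j^2 - 10*j + 16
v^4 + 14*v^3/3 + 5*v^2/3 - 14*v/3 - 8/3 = (v - 1)*(v + 2/3)*(v + 1)*(v + 4)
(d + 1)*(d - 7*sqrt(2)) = d^2 - 7*sqrt(2)*d + d - 7*sqrt(2)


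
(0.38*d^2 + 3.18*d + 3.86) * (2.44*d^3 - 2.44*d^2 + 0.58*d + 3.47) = 0.9272*d^5 + 6.832*d^4 + 1.8796*d^3 - 6.2554*d^2 + 13.2734*d + 13.3942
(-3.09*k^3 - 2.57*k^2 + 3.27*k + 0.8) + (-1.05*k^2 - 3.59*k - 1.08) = -3.09*k^3 - 3.62*k^2 - 0.32*k - 0.28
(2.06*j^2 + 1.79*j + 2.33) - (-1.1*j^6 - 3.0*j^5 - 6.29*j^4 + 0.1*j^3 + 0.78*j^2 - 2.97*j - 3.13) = 1.1*j^6 + 3.0*j^5 + 6.29*j^4 - 0.1*j^3 + 1.28*j^2 + 4.76*j + 5.46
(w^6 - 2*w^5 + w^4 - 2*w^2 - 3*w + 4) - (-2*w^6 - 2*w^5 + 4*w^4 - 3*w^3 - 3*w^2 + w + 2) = 3*w^6 - 3*w^4 + 3*w^3 + w^2 - 4*w + 2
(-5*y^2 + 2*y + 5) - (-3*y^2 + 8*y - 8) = -2*y^2 - 6*y + 13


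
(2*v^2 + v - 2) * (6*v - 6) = 12*v^3 - 6*v^2 - 18*v + 12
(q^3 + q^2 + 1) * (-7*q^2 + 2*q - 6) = -7*q^5 - 5*q^4 - 4*q^3 - 13*q^2 + 2*q - 6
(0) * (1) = 0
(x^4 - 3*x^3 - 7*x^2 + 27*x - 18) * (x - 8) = x^5 - 11*x^4 + 17*x^3 + 83*x^2 - 234*x + 144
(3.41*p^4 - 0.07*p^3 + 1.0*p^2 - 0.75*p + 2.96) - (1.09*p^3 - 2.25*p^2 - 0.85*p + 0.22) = 3.41*p^4 - 1.16*p^3 + 3.25*p^2 + 0.1*p + 2.74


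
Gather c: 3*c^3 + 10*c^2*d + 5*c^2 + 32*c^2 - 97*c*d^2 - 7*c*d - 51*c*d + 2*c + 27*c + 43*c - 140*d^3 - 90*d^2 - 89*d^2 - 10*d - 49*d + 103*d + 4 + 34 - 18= 3*c^3 + c^2*(10*d + 37) + c*(-97*d^2 - 58*d + 72) - 140*d^3 - 179*d^2 + 44*d + 20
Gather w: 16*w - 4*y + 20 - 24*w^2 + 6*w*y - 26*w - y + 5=-24*w^2 + w*(6*y - 10) - 5*y + 25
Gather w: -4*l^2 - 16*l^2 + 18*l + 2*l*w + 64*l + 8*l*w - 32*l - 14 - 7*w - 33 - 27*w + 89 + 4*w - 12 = -20*l^2 + 50*l + w*(10*l - 30) + 30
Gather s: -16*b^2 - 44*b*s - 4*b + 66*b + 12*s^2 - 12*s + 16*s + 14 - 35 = -16*b^2 + 62*b + 12*s^2 + s*(4 - 44*b) - 21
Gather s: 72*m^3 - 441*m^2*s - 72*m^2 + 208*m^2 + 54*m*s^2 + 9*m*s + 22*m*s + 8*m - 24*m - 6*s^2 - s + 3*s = 72*m^3 + 136*m^2 - 16*m + s^2*(54*m - 6) + s*(-441*m^2 + 31*m + 2)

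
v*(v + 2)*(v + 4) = v^3 + 6*v^2 + 8*v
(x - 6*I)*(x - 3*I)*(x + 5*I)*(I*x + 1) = I*x^4 + 5*x^3 + 23*I*x^2 + 117*x - 90*I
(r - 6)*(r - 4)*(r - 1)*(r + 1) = r^4 - 10*r^3 + 23*r^2 + 10*r - 24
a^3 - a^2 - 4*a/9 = a*(a - 4/3)*(a + 1/3)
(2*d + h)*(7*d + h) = 14*d^2 + 9*d*h + h^2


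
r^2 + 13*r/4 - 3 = (r - 3/4)*(r + 4)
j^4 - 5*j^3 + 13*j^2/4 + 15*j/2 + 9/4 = (j - 3)^2*(j + 1/2)^2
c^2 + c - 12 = (c - 3)*(c + 4)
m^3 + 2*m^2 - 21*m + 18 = (m - 3)*(m - 1)*(m + 6)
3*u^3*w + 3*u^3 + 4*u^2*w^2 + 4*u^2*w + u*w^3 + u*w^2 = (u + w)*(3*u + w)*(u*w + u)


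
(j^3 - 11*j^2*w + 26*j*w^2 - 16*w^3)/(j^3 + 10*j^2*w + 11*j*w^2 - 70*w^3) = (j^2 - 9*j*w + 8*w^2)/(j^2 + 12*j*w + 35*w^2)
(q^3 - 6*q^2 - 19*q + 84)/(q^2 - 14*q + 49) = (q^2 + q - 12)/(q - 7)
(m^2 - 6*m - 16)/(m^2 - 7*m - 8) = (m + 2)/(m + 1)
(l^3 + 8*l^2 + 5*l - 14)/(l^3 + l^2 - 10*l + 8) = (l^2 + 9*l + 14)/(l^2 + 2*l - 8)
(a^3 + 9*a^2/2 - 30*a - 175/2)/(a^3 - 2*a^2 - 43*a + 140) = (a + 5/2)/(a - 4)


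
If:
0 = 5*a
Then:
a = 0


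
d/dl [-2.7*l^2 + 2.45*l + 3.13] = 2.45 - 5.4*l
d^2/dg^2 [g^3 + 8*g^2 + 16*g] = 6*g + 16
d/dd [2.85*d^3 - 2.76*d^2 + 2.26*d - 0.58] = 8.55*d^2 - 5.52*d + 2.26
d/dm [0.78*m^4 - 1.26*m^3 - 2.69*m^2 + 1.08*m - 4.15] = 3.12*m^3 - 3.78*m^2 - 5.38*m + 1.08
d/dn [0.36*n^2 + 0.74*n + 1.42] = 0.72*n + 0.74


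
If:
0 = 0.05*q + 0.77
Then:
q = -15.40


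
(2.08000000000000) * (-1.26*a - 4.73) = -2.6208*a - 9.8384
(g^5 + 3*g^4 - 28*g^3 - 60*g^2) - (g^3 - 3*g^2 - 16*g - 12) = g^5 + 3*g^4 - 29*g^3 - 57*g^2 + 16*g + 12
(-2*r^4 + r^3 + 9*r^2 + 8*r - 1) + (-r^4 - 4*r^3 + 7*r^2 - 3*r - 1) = -3*r^4 - 3*r^3 + 16*r^2 + 5*r - 2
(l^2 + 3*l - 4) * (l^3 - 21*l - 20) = l^5 + 3*l^4 - 25*l^3 - 83*l^2 + 24*l + 80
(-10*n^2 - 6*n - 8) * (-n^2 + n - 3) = 10*n^4 - 4*n^3 + 32*n^2 + 10*n + 24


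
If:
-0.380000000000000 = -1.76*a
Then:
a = 0.22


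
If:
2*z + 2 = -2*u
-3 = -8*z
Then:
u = -11/8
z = 3/8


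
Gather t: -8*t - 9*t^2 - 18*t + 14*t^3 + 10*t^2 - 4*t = 14*t^3 + t^2 - 30*t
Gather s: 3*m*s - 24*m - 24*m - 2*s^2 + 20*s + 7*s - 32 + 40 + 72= -48*m - 2*s^2 + s*(3*m + 27) + 80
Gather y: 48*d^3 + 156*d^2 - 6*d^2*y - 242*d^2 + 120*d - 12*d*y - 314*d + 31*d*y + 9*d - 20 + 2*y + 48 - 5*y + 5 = 48*d^3 - 86*d^2 - 185*d + y*(-6*d^2 + 19*d - 3) + 33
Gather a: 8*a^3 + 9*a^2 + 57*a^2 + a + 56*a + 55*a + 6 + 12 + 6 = 8*a^3 + 66*a^2 + 112*a + 24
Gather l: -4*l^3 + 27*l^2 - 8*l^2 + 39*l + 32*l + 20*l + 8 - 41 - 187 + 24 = -4*l^3 + 19*l^2 + 91*l - 196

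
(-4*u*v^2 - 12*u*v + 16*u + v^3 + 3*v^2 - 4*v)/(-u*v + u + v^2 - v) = (4*u*v + 16*u - v^2 - 4*v)/(u - v)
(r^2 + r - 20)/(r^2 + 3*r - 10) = (r - 4)/(r - 2)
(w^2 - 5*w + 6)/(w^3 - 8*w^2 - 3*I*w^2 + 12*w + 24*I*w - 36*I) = (w - 3)/(w^2 - 3*w*(2 + I) + 18*I)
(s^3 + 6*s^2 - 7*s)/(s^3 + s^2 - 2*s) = (s + 7)/(s + 2)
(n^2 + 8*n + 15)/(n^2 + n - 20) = (n + 3)/(n - 4)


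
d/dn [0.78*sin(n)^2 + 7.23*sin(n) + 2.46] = (1.56*sin(n) + 7.23)*cos(n)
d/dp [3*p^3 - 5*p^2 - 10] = p*(9*p - 10)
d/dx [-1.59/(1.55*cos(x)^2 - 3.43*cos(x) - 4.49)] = (5.4537 - 4.929*cos(x))*sin(x)/(-1.55*cos(x)^2 + 3.43*cos(x) + 4.49)^2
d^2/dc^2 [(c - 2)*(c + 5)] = 2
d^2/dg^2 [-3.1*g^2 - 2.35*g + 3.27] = -6.20000000000000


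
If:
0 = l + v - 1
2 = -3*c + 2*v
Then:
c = 2*v/3 - 2/3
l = 1 - v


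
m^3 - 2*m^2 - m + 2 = (m - 2)*(m - 1)*(m + 1)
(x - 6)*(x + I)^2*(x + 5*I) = x^4 - 6*x^3 + 7*I*x^3 - 11*x^2 - 42*I*x^2 + 66*x - 5*I*x + 30*I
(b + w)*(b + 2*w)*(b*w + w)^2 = b^4*w^2 + 3*b^3*w^3 + 2*b^3*w^2 + 2*b^2*w^4 + 6*b^2*w^3 + b^2*w^2 + 4*b*w^4 + 3*b*w^3 + 2*w^4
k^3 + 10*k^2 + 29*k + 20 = (k + 1)*(k + 4)*(k + 5)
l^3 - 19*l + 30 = (l - 3)*(l - 2)*(l + 5)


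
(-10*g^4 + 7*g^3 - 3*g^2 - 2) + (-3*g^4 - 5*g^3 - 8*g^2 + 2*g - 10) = -13*g^4 + 2*g^3 - 11*g^2 + 2*g - 12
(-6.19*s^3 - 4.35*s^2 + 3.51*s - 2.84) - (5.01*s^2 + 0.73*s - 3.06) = -6.19*s^3 - 9.36*s^2 + 2.78*s + 0.22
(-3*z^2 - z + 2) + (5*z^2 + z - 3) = 2*z^2 - 1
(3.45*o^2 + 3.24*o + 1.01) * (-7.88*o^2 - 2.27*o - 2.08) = -27.186*o^4 - 33.3627*o^3 - 22.4896*o^2 - 9.0319*o - 2.1008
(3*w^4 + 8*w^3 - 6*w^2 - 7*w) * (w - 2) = 3*w^5 + 2*w^4 - 22*w^3 + 5*w^2 + 14*w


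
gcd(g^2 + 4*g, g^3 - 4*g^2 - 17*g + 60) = g + 4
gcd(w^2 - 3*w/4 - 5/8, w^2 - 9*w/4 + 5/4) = w - 5/4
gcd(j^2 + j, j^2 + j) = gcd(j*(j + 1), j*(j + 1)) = j^2 + j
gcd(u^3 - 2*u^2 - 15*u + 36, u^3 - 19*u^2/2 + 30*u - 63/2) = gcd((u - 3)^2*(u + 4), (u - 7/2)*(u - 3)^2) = u^2 - 6*u + 9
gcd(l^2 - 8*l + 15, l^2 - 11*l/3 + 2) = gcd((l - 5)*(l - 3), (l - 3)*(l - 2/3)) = l - 3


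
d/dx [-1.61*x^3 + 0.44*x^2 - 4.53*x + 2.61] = -4.83*x^2 + 0.88*x - 4.53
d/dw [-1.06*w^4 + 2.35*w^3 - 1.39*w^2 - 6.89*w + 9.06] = -4.24*w^3 + 7.05*w^2 - 2.78*w - 6.89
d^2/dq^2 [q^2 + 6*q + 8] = 2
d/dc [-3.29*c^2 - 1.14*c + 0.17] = -6.58*c - 1.14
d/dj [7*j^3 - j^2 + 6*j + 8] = 21*j^2 - 2*j + 6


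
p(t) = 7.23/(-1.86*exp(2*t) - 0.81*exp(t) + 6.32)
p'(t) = 7.23*(3.72*exp(2*t) + 0.81*exp(t))/(-1.86*exp(2*t) - 0.81*exp(t) + 6.32)^2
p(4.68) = -0.00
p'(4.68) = 0.00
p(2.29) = -0.04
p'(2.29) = 0.08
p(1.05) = -0.65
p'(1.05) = 1.89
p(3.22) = -0.01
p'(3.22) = 0.01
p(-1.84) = 1.18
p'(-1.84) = 0.04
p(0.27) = 3.50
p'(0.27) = 12.60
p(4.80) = -0.00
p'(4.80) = 0.00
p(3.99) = -0.00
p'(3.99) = 0.00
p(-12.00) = 1.14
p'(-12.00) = 0.00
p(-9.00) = 1.14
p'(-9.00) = 0.00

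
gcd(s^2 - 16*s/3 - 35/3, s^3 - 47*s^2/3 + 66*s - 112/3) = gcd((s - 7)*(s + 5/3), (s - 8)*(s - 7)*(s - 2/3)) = s - 7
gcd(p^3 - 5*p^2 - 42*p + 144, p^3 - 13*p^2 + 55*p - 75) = p - 3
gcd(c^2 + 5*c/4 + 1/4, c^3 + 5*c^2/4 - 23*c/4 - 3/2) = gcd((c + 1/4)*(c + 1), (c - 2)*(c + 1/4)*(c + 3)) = c + 1/4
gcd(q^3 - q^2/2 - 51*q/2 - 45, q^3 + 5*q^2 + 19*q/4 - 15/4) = q^2 + 11*q/2 + 15/2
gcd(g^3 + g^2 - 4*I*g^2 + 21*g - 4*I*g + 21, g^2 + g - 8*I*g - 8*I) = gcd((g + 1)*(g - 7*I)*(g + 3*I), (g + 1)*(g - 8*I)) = g + 1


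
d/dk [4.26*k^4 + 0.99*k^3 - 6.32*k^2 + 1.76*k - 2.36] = 17.04*k^3 + 2.97*k^2 - 12.64*k + 1.76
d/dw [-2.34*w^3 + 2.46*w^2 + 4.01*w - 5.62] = -7.02*w^2 + 4.92*w + 4.01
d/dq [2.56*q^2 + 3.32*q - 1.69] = 5.12*q + 3.32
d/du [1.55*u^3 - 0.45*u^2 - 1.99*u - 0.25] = 4.65*u^2 - 0.9*u - 1.99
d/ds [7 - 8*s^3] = -24*s^2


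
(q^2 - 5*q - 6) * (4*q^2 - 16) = 4*q^4 - 20*q^3 - 40*q^2 + 80*q + 96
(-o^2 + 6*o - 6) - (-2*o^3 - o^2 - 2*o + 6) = 2*o^3 + 8*o - 12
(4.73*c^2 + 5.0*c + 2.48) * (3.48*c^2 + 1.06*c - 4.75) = 16.4604*c^4 + 22.4138*c^3 - 8.5371*c^2 - 21.1212*c - 11.78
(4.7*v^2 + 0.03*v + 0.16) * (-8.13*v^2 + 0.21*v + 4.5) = -38.211*v^4 + 0.7431*v^3 + 19.8555*v^2 + 0.1686*v + 0.72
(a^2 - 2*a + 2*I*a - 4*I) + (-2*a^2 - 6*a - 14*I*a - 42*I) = -a^2 - 8*a - 12*I*a - 46*I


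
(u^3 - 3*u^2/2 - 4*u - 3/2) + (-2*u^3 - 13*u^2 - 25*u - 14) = -u^3 - 29*u^2/2 - 29*u - 31/2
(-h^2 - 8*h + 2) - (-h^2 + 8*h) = 2 - 16*h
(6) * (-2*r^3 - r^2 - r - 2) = -12*r^3 - 6*r^2 - 6*r - 12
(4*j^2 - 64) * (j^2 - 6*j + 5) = 4*j^4 - 24*j^3 - 44*j^2 + 384*j - 320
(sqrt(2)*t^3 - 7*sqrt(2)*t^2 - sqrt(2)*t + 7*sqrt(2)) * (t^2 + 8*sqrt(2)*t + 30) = sqrt(2)*t^5 - 7*sqrt(2)*t^4 + 16*t^4 - 112*t^3 + 29*sqrt(2)*t^3 - 203*sqrt(2)*t^2 - 16*t^2 - 30*sqrt(2)*t + 112*t + 210*sqrt(2)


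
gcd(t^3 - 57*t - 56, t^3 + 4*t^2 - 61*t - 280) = t^2 - t - 56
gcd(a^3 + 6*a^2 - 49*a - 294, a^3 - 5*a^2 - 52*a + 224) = a + 7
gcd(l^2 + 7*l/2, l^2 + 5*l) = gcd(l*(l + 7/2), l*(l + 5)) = l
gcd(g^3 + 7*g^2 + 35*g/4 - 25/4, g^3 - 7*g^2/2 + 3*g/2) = g - 1/2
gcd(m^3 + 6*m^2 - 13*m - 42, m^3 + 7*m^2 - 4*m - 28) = m^2 + 9*m + 14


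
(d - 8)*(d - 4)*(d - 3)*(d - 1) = d^4 - 16*d^3 + 83*d^2 - 164*d + 96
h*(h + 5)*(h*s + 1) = h^3*s + 5*h^2*s + h^2 + 5*h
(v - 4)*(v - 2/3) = v^2 - 14*v/3 + 8/3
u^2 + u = u*(u + 1)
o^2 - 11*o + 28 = (o - 7)*(o - 4)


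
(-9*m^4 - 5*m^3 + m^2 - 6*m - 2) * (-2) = 18*m^4 + 10*m^3 - 2*m^2 + 12*m + 4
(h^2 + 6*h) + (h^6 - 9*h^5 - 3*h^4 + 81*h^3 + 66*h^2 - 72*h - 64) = h^6 - 9*h^5 - 3*h^4 + 81*h^3 + 67*h^2 - 66*h - 64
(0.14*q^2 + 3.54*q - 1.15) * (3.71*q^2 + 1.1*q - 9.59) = 0.5194*q^4 + 13.2874*q^3 - 1.7151*q^2 - 35.2136*q + 11.0285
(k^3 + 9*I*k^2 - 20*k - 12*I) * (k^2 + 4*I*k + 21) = k^5 + 13*I*k^4 - 35*k^3 + 97*I*k^2 - 372*k - 252*I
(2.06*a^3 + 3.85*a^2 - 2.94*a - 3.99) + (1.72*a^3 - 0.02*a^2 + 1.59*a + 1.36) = 3.78*a^3 + 3.83*a^2 - 1.35*a - 2.63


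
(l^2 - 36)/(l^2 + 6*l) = (l - 6)/l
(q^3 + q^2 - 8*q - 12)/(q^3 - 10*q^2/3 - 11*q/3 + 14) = 3*(q + 2)/(3*q - 7)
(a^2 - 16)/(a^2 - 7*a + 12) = (a + 4)/(a - 3)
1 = 1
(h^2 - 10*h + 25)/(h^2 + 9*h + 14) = (h^2 - 10*h + 25)/(h^2 + 9*h + 14)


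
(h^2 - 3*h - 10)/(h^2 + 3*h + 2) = (h - 5)/(h + 1)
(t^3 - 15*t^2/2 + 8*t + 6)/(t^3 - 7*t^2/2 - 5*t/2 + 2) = (2*t^3 - 15*t^2 + 16*t + 12)/(2*t^3 - 7*t^2 - 5*t + 4)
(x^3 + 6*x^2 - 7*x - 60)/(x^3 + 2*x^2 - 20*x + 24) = (x^3 + 6*x^2 - 7*x - 60)/(x^3 + 2*x^2 - 20*x + 24)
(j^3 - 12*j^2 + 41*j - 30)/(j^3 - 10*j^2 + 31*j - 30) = (j^2 - 7*j + 6)/(j^2 - 5*j + 6)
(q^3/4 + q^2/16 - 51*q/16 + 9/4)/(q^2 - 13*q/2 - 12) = (-4*q^3 - q^2 + 51*q - 36)/(8*(-2*q^2 + 13*q + 24))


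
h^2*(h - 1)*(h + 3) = h^4 + 2*h^3 - 3*h^2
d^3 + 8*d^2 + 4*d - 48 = (d - 2)*(d + 4)*(d + 6)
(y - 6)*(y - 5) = y^2 - 11*y + 30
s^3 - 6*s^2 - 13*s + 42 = (s - 7)*(s - 2)*(s + 3)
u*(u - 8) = u^2 - 8*u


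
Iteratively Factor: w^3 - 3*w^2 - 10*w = (w - 5)*(w^2 + 2*w) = w*(w - 5)*(w + 2)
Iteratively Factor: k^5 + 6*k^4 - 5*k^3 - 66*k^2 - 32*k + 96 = (k + 2)*(k^4 + 4*k^3 - 13*k^2 - 40*k + 48) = (k - 3)*(k + 2)*(k^3 + 7*k^2 + 8*k - 16) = (k - 3)*(k + 2)*(k + 4)*(k^2 + 3*k - 4) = (k - 3)*(k - 1)*(k + 2)*(k + 4)*(k + 4)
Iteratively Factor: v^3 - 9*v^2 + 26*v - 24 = (v - 4)*(v^2 - 5*v + 6) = (v - 4)*(v - 2)*(v - 3)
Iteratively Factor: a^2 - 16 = (a - 4)*(a + 4)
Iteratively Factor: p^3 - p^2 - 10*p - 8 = (p + 1)*(p^2 - 2*p - 8) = (p + 1)*(p + 2)*(p - 4)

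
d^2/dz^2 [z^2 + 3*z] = 2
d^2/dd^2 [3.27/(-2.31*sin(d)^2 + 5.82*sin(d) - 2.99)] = (69.796188*sin(d)^4 - 131.887602*sin(d)^3 - 84.273786*sin(d)^2 + 320.67909*sin(d) - 176.35437)/(2.31*sin(d)^2 - 5.82*sin(d) + 2.99)^3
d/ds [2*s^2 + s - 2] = 4*s + 1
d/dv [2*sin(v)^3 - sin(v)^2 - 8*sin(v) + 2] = 2*(3*sin(v)^2 - sin(v) - 4)*cos(v)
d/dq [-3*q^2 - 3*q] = -6*q - 3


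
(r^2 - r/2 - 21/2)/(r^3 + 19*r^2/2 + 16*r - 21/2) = (2*r - 7)/(2*r^2 + 13*r - 7)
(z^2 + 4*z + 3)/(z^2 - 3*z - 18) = (z + 1)/(z - 6)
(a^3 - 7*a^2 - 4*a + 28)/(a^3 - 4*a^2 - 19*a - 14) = (a - 2)/(a + 1)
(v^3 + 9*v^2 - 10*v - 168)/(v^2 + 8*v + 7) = (v^2 + 2*v - 24)/(v + 1)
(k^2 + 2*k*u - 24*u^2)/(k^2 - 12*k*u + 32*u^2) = (-k - 6*u)/(-k + 8*u)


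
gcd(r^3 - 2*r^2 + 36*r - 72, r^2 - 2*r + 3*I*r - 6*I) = r - 2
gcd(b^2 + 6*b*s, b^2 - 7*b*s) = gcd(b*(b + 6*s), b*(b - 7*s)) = b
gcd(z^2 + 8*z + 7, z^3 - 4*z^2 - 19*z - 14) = z + 1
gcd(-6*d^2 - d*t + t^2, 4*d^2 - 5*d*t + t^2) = 1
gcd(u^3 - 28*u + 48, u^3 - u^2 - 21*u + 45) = 1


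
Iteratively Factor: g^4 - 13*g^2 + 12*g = (g + 4)*(g^3 - 4*g^2 + 3*g) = g*(g + 4)*(g^2 - 4*g + 3) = g*(g - 1)*(g + 4)*(g - 3)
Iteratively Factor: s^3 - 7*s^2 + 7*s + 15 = (s - 3)*(s^2 - 4*s - 5) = (s - 5)*(s - 3)*(s + 1)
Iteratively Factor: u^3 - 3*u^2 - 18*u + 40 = (u - 2)*(u^2 - u - 20) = (u - 5)*(u - 2)*(u + 4)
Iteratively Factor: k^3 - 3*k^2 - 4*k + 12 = (k - 2)*(k^2 - k - 6) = (k - 3)*(k - 2)*(k + 2)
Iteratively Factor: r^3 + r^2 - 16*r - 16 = (r + 1)*(r^2 - 16) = (r + 1)*(r + 4)*(r - 4)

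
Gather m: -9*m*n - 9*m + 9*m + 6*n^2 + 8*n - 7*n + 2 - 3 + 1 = -9*m*n + 6*n^2 + n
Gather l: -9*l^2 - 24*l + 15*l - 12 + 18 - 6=-9*l^2 - 9*l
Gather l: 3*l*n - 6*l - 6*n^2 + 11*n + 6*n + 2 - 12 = l*(3*n - 6) - 6*n^2 + 17*n - 10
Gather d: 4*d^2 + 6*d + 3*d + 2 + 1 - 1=4*d^2 + 9*d + 2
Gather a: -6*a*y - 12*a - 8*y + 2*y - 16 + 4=a*(-6*y - 12) - 6*y - 12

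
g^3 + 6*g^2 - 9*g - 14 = (g - 2)*(g + 1)*(g + 7)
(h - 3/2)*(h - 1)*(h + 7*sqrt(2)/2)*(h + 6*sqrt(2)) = h^4 - 5*h^3/2 + 19*sqrt(2)*h^3/2 - 95*sqrt(2)*h^2/4 + 87*h^2/2 - 105*h + 57*sqrt(2)*h/4 + 63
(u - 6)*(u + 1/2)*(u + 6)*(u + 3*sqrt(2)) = u^4 + u^3/2 + 3*sqrt(2)*u^3 - 36*u^2 + 3*sqrt(2)*u^2/2 - 108*sqrt(2)*u - 18*u - 54*sqrt(2)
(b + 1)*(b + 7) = b^2 + 8*b + 7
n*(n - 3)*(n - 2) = n^3 - 5*n^2 + 6*n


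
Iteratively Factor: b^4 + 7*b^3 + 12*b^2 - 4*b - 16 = (b - 1)*(b^3 + 8*b^2 + 20*b + 16) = (b - 1)*(b + 2)*(b^2 + 6*b + 8) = (b - 1)*(b + 2)*(b + 4)*(b + 2)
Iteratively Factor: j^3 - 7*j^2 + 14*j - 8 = (j - 1)*(j^2 - 6*j + 8) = (j - 4)*(j - 1)*(j - 2)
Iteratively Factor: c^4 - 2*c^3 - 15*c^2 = (c)*(c^3 - 2*c^2 - 15*c) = c*(c + 3)*(c^2 - 5*c) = c*(c - 5)*(c + 3)*(c)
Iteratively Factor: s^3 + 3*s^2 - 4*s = (s)*(s^2 + 3*s - 4) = s*(s - 1)*(s + 4)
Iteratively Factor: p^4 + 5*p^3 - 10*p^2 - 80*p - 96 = (p - 4)*(p^3 + 9*p^2 + 26*p + 24) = (p - 4)*(p + 3)*(p^2 + 6*p + 8) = (p - 4)*(p + 3)*(p + 4)*(p + 2)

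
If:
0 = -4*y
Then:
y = 0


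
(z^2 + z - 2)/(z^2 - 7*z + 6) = (z + 2)/(z - 6)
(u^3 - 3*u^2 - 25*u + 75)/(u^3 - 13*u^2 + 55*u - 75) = (u + 5)/(u - 5)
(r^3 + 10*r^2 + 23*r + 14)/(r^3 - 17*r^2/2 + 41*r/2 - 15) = 2*(r^3 + 10*r^2 + 23*r + 14)/(2*r^3 - 17*r^2 + 41*r - 30)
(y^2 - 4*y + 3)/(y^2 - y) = (y - 3)/y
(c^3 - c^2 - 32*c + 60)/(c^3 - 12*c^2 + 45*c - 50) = (c + 6)/(c - 5)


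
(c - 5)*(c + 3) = c^2 - 2*c - 15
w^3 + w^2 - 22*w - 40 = (w - 5)*(w + 2)*(w + 4)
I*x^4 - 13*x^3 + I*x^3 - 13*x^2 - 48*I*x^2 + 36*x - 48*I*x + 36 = (x + I)*(x + 6*I)^2*(I*x + I)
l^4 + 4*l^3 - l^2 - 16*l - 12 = (l - 2)*(l + 1)*(l + 2)*(l + 3)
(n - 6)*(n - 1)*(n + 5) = n^3 - 2*n^2 - 29*n + 30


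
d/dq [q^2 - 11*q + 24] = 2*q - 11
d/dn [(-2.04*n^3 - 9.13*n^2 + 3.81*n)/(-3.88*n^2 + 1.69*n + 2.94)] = (7.9152*n^4 - 6.8952*n^3 - 18.6397*n^2 - 53.6844*n + 11.2014)/(15.0544*n^4 - 13.1144*n^3 - 19.9583*n^2 + 9.9372*n + 8.6436)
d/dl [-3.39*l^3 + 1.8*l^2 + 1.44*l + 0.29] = -10.17*l^2 + 3.6*l + 1.44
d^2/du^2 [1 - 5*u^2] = -10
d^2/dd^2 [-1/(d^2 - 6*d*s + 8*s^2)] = 2*(d^2 - 6*d*s + 8*s^2 - 4*(d - 3*s)^2)/(d^2 - 6*d*s + 8*s^2)^3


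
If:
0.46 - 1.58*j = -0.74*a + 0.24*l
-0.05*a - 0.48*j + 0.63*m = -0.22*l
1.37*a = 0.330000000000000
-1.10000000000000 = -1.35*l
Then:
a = 0.24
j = 0.28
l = 0.81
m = -0.05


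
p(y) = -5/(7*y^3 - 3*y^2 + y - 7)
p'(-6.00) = 0.00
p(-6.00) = 0.00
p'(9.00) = 0.00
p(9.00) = 0.00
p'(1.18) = 51.19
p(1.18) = -3.32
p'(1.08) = 263.02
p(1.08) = 8.32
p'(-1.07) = 0.39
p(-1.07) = 0.25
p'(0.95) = 9.38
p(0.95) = 1.81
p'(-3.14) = 0.02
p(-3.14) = 0.02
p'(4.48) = 0.01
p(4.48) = -0.01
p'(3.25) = 0.02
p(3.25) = -0.02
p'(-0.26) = 0.35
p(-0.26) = 0.66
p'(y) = -5*(-21*y^2 + 6*y - 1)/(7*y^3 - 3*y^2 + y - 7)^2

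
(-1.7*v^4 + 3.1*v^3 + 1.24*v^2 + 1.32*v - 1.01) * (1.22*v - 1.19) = -2.074*v^5 + 5.805*v^4 - 2.1762*v^3 + 0.1348*v^2 - 2.803*v + 1.2019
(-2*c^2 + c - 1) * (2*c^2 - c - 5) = -4*c^4 + 4*c^3 + 7*c^2 - 4*c + 5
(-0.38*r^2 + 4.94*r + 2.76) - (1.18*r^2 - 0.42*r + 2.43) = -1.56*r^2 + 5.36*r + 0.33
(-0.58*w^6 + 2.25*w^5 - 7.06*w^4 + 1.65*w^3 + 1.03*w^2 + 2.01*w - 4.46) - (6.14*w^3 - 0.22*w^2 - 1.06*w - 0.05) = -0.58*w^6 + 2.25*w^5 - 7.06*w^4 - 4.49*w^3 + 1.25*w^2 + 3.07*w - 4.41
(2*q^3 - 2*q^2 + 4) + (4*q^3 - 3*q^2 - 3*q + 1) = 6*q^3 - 5*q^2 - 3*q + 5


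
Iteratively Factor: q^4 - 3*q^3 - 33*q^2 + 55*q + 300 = (q - 5)*(q^3 + 2*q^2 - 23*q - 60) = (q - 5)*(q + 4)*(q^2 - 2*q - 15) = (q - 5)^2*(q + 4)*(q + 3)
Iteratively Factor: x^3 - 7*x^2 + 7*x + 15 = (x - 3)*(x^2 - 4*x - 5) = (x - 5)*(x - 3)*(x + 1)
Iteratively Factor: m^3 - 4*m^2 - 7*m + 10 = (m + 2)*(m^2 - 6*m + 5) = (m - 5)*(m + 2)*(m - 1)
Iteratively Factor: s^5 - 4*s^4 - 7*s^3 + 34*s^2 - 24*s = (s - 4)*(s^4 - 7*s^2 + 6*s) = (s - 4)*(s - 2)*(s^3 + 2*s^2 - 3*s) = s*(s - 4)*(s - 2)*(s^2 + 2*s - 3) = s*(s - 4)*(s - 2)*(s - 1)*(s + 3)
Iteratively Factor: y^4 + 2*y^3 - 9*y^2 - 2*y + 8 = (y + 4)*(y^3 - 2*y^2 - y + 2) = (y - 1)*(y + 4)*(y^2 - y - 2) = (y - 2)*(y - 1)*(y + 4)*(y + 1)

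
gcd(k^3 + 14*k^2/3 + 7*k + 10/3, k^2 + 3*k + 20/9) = k + 5/3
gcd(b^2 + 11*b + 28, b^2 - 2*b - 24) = b + 4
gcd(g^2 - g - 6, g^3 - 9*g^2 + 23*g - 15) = g - 3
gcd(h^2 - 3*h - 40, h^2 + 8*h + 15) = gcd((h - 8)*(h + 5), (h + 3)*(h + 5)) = h + 5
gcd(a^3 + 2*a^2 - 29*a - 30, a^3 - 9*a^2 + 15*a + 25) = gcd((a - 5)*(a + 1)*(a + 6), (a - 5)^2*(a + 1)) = a^2 - 4*a - 5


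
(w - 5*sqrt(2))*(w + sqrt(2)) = w^2 - 4*sqrt(2)*w - 10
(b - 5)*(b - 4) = b^2 - 9*b + 20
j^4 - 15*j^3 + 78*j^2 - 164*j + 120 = (j - 6)*(j - 5)*(j - 2)^2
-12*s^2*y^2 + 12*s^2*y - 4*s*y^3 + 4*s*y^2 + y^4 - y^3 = y*(-6*s + y)*(2*s + y)*(y - 1)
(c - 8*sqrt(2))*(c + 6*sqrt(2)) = c^2 - 2*sqrt(2)*c - 96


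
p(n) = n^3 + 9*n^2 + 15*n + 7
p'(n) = 3*n^2 + 18*n + 15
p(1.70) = 63.42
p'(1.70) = 54.27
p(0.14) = 9.28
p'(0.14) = 17.58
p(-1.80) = 3.33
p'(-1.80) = -7.68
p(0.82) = 25.90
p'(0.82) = 31.78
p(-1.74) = 2.88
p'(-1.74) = -7.24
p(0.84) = 26.54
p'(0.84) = 32.24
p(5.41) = 509.90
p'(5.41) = 200.18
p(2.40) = 108.66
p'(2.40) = 75.48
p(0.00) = 7.00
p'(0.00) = 15.00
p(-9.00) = -128.00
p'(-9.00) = 96.00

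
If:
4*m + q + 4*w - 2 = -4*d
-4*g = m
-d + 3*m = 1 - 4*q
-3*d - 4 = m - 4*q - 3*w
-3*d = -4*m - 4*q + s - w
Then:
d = 67/42 - 103*w/42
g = 65/168 - 83*w/168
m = 83*w/42 - 65/42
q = 38/21 - 44*w/21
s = 331*w/42 - 157/42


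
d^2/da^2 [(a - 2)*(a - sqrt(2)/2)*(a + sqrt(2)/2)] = 6*a - 4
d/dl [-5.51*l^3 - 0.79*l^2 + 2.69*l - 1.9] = -16.53*l^2 - 1.58*l + 2.69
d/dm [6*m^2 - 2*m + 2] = 12*m - 2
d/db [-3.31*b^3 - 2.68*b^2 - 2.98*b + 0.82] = -9.93*b^2 - 5.36*b - 2.98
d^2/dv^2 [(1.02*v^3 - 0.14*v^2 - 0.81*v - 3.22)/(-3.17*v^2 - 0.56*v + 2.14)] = (-1.4210854715202e-14*v^5 + 3.5527136788005e-15*v^4 + 1.303466*v^3 + 207.177348*v^2 + 39.23898*v + 48.930952)/(31.855013*v^6 + 16.882152*v^5 - 61.531602*v^4 - 22.617952*v^3 + 41.538684*v^2 + 7.693728*v - 9.800344)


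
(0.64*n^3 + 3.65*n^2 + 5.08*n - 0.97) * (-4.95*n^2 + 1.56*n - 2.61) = -3.168*n^5 - 17.0691*n^4 - 21.1224*n^3 + 3.1998*n^2 - 14.772*n + 2.5317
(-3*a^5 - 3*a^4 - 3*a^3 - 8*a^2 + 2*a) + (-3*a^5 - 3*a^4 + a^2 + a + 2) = -6*a^5 - 6*a^4 - 3*a^3 - 7*a^2 + 3*a + 2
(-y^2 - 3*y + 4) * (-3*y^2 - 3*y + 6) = 3*y^4 + 12*y^3 - 9*y^2 - 30*y + 24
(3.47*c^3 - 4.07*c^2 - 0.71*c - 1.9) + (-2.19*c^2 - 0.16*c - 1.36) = 3.47*c^3 - 6.26*c^2 - 0.87*c - 3.26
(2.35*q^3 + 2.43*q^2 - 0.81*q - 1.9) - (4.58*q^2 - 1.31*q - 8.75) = 2.35*q^3 - 2.15*q^2 + 0.5*q + 6.85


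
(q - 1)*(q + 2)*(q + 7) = q^3 + 8*q^2 + 5*q - 14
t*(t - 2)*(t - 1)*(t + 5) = t^4 + 2*t^3 - 13*t^2 + 10*t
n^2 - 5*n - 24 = (n - 8)*(n + 3)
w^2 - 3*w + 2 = (w - 2)*(w - 1)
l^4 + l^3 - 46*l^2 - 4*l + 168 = (l - 6)*(l - 2)*(l + 2)*(l + 7)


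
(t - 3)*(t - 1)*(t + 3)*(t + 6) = t^4 + 5*t^3 - 15*t^2 - 45*t + 54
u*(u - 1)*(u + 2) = u^3 + u^2 - 2*u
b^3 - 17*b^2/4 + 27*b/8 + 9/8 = (b - 3)*(b - 3/2)*(b + 1/4)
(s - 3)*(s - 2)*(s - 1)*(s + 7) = s^4 + s^3 - 31*s^2 + 71*s - 42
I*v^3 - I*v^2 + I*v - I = (v - I)*(v + I)*(I*v - I)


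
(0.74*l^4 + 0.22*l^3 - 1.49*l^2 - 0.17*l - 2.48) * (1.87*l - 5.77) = 1.3838*l^5 - 3.8584*l^4 - 4.0557*l^3 + 8.2794*l^2 - 3.6567*l + 14.3096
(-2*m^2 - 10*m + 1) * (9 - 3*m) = 6*m^3 + 12*m^2 - 93*m + 9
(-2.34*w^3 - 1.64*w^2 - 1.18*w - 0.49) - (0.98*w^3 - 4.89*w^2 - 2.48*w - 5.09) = -3.32*w^3 + 3.25*w^2 + 1.3*w + 4.6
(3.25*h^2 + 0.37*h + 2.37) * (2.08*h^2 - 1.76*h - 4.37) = 6.76*h^4 - 4.9504*h^3 - 9.9241*h^2 - 5.7881*h - 10.3569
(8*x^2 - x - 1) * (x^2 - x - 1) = 8*x^4 - 9*x^3 - 8*x^2 + 2*x + 1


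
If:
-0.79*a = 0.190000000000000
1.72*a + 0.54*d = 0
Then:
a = -0.24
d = 0.77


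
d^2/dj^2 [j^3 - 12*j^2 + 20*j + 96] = 6*j - 24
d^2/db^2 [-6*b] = 0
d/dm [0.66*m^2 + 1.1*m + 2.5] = 1.32*m + 1.1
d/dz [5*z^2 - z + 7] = 10*z - 1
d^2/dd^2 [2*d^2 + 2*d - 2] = 4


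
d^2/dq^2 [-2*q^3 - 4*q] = -12*q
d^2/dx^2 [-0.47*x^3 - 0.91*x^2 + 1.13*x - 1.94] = -2.82*x - 1.82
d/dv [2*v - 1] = 2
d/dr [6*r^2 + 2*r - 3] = 12*r + 2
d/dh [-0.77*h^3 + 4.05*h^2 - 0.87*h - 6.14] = -2.31*h^2 + 8.1*h - 0.87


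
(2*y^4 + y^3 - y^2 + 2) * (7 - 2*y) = -4*y^5 + 12*y^4 + 9*y^3 - 7*y^2 - 4*y + 14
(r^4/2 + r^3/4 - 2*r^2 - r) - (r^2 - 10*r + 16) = r^4/2 + r^3/4 - 3*r^2 + 9*r - 16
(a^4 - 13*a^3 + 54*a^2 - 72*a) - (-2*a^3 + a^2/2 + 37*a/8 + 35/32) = a^4 - 11*a^3 + 107*a^2/2 - 613*a/8 - 35/32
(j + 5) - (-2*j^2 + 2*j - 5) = 2*j^2 - j + 10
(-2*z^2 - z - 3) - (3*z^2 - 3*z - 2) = -5*z^2 + 2*z - 1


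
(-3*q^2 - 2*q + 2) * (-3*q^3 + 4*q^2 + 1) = 9*q^5 - 6*q^4 - 14*q^3 + 5*q^2 - 2*q + 2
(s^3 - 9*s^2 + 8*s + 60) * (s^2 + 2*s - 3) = s^5 - 7*s^4 - 13*s^3 + 103*s^2 + 96*s - 180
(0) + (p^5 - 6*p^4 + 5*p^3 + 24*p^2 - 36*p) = p^5 - 6*p^4 + 5*p^3 + 24*p^2 - 36*p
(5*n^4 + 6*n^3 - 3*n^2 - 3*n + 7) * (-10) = -50*n^4 - 60*n^3 + 30*n^2 + 30*n - 70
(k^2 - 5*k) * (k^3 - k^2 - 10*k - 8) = k^5 - 6*k^4 - 5*k^3 + 42*k^2 + 40*k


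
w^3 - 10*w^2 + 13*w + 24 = (w - 8)*(w - 3)*(w + 1)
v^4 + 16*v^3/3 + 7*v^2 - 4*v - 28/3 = (v - 1)*(v + 2)^2*(v + 7/3)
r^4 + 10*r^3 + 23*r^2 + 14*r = r*(r + 1)*(r + 2)*(r + 7)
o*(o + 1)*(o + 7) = o^3 + 8*o^2 + 7*o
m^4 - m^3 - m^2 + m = m*(m - 1)^2*(m + 1)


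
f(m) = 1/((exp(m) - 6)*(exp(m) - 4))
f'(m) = -exp(m)/((exp(m) - 6)*(exp(m) - 4)^2) - exp(m)/((exp(m) - 6)^2*(exp(m) - 4))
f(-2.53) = 0.04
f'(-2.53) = 0.00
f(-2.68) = 0.04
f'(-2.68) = 0.00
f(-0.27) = 0.06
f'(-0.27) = 0.02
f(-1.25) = 0.05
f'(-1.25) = 0.01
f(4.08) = 0.00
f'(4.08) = -0.00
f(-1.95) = 0.04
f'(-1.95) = 0.00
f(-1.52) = 0.05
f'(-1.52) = 0.00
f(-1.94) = 0.04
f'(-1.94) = 0.00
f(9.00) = 0.00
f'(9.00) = 0.00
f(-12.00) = 0.04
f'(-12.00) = 0.00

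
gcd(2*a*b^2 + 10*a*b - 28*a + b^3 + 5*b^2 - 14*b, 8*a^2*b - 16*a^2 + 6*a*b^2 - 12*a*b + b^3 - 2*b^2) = 2*a*b - 4*a + b^2 - 2*b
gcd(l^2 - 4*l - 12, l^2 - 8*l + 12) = l - 6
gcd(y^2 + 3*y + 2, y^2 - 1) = y + 1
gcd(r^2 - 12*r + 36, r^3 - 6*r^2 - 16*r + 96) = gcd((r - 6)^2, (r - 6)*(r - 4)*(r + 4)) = r - 6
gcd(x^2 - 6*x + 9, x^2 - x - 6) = x - 3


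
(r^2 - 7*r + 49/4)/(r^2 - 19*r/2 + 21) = (r - 7/2)/(r - 6)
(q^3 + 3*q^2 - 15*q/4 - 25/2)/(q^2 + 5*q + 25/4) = q - 2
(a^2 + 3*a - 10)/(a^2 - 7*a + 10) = (a + 5)/(a - 5)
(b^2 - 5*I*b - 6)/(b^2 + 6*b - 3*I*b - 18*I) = (b - 2*I)/(b + 6)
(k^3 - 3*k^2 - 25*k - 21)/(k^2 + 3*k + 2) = (k^2 - 4*k - 21)/(k + 2)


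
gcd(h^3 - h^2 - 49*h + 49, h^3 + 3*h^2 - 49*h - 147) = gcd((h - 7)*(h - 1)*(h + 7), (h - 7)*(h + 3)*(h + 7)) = h^2 - 49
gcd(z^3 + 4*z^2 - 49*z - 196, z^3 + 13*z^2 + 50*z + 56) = z^2 + 11*z + 28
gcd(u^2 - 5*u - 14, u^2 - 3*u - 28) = u - 7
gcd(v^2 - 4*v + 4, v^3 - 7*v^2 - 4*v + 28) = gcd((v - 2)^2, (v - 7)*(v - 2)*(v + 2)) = v - 2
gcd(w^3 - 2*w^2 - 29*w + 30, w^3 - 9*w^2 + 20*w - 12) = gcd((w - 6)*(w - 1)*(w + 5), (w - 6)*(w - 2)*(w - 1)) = w^2 - 7*w + 6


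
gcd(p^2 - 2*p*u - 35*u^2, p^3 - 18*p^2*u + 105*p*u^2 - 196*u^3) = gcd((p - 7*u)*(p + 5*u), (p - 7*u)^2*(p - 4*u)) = p - 7*u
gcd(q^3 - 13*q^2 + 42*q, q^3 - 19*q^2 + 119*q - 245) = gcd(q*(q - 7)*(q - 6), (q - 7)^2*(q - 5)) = q - 7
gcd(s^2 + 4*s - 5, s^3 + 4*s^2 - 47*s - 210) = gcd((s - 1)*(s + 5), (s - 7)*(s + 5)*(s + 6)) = s + 5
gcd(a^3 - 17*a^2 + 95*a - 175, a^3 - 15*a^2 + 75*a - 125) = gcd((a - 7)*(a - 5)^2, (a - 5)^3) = a^2 - 10*a + 25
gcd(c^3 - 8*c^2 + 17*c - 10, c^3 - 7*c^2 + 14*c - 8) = c^2 - 3*c + 2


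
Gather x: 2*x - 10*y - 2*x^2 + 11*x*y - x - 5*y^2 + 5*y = -2*x^2 + x*(11*y + 1) - 5*y^2 - 5*y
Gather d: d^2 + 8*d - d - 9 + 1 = d^2 + 7*d - 8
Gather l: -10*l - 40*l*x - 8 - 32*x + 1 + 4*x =l*(-40*x - 10) - 28*x - 7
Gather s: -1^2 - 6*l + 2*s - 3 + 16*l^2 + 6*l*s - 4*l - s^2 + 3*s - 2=16*l^2 - 10*l - s^2 + s*(6*l + 5) - 6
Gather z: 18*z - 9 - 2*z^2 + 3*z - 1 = -2*z^2 + 21*z - 10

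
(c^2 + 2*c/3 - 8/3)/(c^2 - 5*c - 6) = (-3*c^2 - 2*c + 8)/(3*(-c^2 + 5*c + 6))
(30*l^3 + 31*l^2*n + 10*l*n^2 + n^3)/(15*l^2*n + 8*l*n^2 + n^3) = (2*l + n)/n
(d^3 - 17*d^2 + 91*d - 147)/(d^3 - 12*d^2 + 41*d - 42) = (d - 7)/(d - 2)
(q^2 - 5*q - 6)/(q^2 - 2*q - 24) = (q + 1)/(q + 4)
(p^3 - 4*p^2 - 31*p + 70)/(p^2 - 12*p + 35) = (p^2 + 3*p - 10)/(p - 5)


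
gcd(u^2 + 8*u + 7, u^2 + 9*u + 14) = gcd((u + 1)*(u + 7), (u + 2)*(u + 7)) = u + 7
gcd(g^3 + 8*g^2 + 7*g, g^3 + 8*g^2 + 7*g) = g^3 + 8*g^2 + 7*g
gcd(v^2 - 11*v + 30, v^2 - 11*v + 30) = v^2 - 11*v + 30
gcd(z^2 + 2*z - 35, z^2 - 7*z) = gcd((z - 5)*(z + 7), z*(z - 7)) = 1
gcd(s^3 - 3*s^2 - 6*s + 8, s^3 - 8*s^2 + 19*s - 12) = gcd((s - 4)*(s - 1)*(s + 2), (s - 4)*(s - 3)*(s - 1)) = s^2 - 5*s + 4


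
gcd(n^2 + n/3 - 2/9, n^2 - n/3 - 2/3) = n + 2/3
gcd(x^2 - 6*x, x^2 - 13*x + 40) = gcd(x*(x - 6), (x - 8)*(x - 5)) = 1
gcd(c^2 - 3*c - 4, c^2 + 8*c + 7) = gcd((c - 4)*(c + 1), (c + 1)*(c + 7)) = c + 1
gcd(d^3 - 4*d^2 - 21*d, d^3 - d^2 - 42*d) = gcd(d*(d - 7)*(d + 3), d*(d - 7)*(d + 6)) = d^2 - 7*d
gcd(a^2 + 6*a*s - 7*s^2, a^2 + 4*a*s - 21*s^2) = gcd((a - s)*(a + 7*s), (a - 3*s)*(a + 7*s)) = a + 7*s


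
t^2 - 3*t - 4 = (t - 4)*(t + 1)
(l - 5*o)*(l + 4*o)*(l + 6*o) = l^3 + 5*l^2*o - 26*l*o^2 - 120*o^3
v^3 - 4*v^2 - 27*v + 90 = (v - 6)*(v - 3)*(v + 5)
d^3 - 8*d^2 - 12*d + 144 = (d - 6)^2*(d + 4)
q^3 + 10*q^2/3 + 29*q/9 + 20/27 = (q + 1/3)*(q + 4/3)*(q + 5/3)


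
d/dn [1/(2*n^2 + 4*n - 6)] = (-n - 1)/(n^2 + 2*n - 3)^2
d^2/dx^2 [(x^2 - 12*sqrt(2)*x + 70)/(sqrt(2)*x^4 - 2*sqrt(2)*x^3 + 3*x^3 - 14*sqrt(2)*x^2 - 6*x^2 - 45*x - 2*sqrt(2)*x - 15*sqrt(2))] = 2*(6*x^8 - 135*sqrt(2)*x^7 - 12*x^7 + 378*sqrt(2)*x^6 + 869*x^6 - 2880*x^5 + 3816*sqrt(2)*x^5 - 10584*sqrt(2)*x^4 - 10839*x^4 - 33687*sqrt(2)*x^3 + 17958*x^3 + 68070*x^2 + 56970*sqrt(2)*x^2 + 62340*x + 159390*sqrt(2)*x + 7020*sqrt(2) + 129560)/(2*sqrt(2)*x^12 - 12*sqrt(2)*x^11 + 18*x^11 - 108*x^10 - 33*sqrt(2)*x^10 - 531*x^9 + 146*sqrt(2)*x^9 - 66*sqrt(2)*x^8 + 2718*x^8 + 2778*sqrt(2)*x^7 + 6849*x^7 - 13572*x^6 + 8498*sqrt(2)*x^6 - 38886*sqrt(2)*x^5 - 30159*x^5 - 95106*sqrt(2)*x^4 - 81954*x^4 - 203715*x^3 - 44206*sqrt(2)*x^3 - 110385*sqrt(2)*x^2 - 24300*x^2 - 60750*x - 2700*sqrt(2)*x - 6750*sqrt(2))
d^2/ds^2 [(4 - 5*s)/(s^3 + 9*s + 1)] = 6*(-3*(5*s - 4)*(s^2 + 3)^2 + (5*s^2 + s*(5*s - 4) + 15)*(s^3 + 9*s + 1))/(s^3 + 9*s + 1)^3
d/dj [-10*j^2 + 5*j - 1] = 5 - 20*j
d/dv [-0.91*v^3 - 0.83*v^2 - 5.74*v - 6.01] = -2.73*v^2 - 1.66*v - 5.74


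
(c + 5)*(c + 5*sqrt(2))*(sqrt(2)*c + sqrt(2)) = sqrt(2)*c^3 + 6*sqrt(2)*c^2 + 10*c^2 + 5*sqrt(2)*c + 60*c + 50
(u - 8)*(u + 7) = u^2 - u - 56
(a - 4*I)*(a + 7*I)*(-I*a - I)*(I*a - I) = a^4 + 3*I*a^3 + 27*a^2 - 3*I*a - 28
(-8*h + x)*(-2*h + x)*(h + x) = 16*h^3 + 6*h^2*x - 9*h*x^2 + x^3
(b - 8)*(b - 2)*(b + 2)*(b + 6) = b^4 - 2*b^3 - 52*b^2 + 8*b + 192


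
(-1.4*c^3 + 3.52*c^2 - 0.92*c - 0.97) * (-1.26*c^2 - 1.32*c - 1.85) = 1.764*c^5 - 2.5872*c^4 - 0.8972*c^3 - 4.0754*c^2 + 2.9824*c + 1.7945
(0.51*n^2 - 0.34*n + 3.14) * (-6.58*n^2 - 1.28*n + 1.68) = -3.3558*n^4 + 1.5844*n^3 - 19.3692*n^2 - 4.5904*n + 5.2752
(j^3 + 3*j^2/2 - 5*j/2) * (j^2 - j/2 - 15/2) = j^5 + j^4 - 43*j^3/4 - 10*j^2 + 75*j/4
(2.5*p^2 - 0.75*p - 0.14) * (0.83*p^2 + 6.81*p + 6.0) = 2.075*p^4 + 16.4025*p^3 + 9.7763*p^2 - 5.4534*p - 0.84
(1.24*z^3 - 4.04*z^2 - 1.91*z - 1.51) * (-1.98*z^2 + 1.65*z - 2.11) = -2.4552*z^5 + 10.0452*z^4 - 5.5006*z^3 + 8.3627*z^2 + 1.5386*z + 3.1861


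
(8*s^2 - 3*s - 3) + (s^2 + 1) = 9*s^2 - 3*s - 2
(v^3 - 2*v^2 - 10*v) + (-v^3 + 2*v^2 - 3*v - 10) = -13*v - 10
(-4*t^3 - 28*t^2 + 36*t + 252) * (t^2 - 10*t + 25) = -4*t^5 + 12*t^4 + 216*t^3 - 808*t^2 - 1620*t + 6300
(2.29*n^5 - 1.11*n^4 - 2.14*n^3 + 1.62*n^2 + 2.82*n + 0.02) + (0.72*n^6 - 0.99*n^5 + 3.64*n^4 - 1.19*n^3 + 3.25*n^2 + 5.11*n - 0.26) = 0.72*n^6 + 1.3*n^5 + 2.53*n^4 - 3.33*n^3 + 4.87*n^2 + 7.93*n - 0.24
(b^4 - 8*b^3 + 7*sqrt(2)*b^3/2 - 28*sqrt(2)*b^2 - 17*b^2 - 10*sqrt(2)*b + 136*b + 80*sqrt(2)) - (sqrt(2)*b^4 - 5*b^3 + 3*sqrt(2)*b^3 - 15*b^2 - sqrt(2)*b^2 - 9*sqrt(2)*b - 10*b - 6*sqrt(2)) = -sqrt(2)*b^4 + b^4 - 3*b^3 + sqrt(2)*b^3/2 - 27*sqrt(2)*b^2 - 2*b^2 - sqrt(2)*b + 146*b + 86*sqrt(2)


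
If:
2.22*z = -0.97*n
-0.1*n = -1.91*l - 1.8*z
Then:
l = -1.06223349705835*z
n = -2.28865979381443*z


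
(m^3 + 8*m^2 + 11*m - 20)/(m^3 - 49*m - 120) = (m^2 + 3*m - 4)/(m^2 - 5*m - 24)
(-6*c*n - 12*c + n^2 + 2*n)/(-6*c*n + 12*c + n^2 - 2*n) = (n + 2)/(n - 2)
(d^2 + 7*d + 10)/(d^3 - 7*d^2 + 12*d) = (d^2 + 7*d + 10)/(d*(d^2 - 7*d + 12))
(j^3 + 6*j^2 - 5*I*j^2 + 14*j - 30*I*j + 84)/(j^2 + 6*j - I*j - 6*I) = (j^2 - 5*I*j + 14)/(j - I)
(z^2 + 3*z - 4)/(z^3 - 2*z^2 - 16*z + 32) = (z - 1)/(z^2 - 6*z + 8)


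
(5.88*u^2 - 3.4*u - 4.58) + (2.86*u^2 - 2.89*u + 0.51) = 8.74*u^2 - 6.29*u - 4.07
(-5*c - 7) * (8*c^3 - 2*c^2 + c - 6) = -40*c^4 - 46*c^3 + 9*c^2 + 23*c + 42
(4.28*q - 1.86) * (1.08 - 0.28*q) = -1.1984*q^2 + 5.1432*q - 2.0088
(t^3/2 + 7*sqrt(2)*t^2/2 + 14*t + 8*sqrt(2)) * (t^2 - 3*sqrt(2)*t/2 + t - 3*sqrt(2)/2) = t^5/2 + t^4/2 + 11*sqrt(2)*t^4/4 + 7*t^3/2 + 11*sqrt(2)*t^3/4 - 13*sqrt(2)*t^2 + 7*t^2/2 - 24*t - 13*sqrt(2)*t - 24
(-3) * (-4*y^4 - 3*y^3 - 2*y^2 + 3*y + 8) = 12*y^4 + 9*y^3 + 6*y^2 - 9*y - 24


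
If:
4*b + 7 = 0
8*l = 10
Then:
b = -7/4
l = 5/4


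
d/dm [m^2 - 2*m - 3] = 2*m - 2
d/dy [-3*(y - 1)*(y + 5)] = -6*y - 12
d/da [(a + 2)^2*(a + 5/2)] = (a + 2)*(3*a + 7)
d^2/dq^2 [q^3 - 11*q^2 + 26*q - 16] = 6*q - 22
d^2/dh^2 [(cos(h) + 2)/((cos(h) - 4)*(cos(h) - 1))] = (-(1 - cos(2*h))^2/4 + 11*cos(h)/2 + 20*cos(2*h) - 7*cos(3*h)/2 - 103)/((cos(h) - 4)^3*(cos(h) - 1)^2)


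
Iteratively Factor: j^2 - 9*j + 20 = (j - 4)*(j - 5)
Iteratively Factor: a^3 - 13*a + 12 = (a + 4)*(a^2 - 4*a + 3) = (a - 3)*(a + 4)*(a - 1)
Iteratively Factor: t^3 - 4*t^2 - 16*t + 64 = (t - 4)*(t^2 - 16) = (t - 4)^2*(t + 4)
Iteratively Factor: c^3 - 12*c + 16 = (c + 4)*(c^2 - 4*c + 4) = (c - 2)*(c + 4)*(c - 2)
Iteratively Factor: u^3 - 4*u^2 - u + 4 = (u - 4)*(u^2 - 1) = (u - 4)*(u + 1)*(u - 1)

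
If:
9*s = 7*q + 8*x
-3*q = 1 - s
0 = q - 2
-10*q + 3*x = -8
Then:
No Solution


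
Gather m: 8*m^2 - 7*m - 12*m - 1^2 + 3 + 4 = 8*m^2 - 19*m + 6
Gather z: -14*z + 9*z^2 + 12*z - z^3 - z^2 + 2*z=-z^3 + 8*z^2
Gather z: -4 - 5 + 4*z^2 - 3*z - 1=4*z^2 - 3*z - 10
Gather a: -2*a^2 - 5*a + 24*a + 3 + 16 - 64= -2*a^2 + 19*a - 45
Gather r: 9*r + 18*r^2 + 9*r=18*r^2 + 18*r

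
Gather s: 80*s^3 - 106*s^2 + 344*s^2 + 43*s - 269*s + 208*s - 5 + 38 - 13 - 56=80*s^3 + 238*s^2 - 18*s - 36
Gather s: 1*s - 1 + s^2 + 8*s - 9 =s^2 + 9*s - 10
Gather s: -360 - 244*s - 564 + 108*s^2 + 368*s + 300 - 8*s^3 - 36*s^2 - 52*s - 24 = -8*s^3 + 72*s^2 + 72*s - 648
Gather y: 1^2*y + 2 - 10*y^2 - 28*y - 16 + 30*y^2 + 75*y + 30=20*y^2 + 48*y + 16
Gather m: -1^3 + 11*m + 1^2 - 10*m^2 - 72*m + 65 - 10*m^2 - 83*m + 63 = -20*m^2 - 144*m + 128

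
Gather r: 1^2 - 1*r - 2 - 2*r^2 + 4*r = -2*r^2 + 3*r - 1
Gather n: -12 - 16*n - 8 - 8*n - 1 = -24*n - 21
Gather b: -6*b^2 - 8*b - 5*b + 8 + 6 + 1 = -6*b^2 - 13*b + 15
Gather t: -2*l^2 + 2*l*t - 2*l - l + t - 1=-2*l^2 - 3*l + t*(2*l + 1) - 1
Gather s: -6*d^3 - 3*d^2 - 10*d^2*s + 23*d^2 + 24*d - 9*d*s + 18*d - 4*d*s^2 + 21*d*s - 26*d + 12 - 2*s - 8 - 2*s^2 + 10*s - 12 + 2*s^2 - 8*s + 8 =-6*d^3 + 20*d^2 - 4*d*s^2 + 16*d + s*(-10*d^2 + 12*d)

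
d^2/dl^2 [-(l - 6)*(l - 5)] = -2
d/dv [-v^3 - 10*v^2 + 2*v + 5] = -3*v^2 - 20*v + 2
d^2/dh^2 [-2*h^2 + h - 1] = -4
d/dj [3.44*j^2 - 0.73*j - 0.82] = 6.88*j - 0.73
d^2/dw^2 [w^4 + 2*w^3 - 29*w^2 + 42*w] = 12*w^2 + 12*w - 58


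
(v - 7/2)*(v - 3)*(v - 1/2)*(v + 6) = v^4 - v^3 - 113*v^2/4 + 309*v/4 - 63/2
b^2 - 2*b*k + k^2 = (b - k)^2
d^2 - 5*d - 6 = (d - 6)*(d + 1)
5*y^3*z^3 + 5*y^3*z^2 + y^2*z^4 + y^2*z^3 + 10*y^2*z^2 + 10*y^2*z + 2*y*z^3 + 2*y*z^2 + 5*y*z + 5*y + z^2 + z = (5*y + z)*(z + 1)*(y*z + 1)^2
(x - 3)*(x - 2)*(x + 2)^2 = x^4 - x^3 - 10*x^2 + 4*x + 24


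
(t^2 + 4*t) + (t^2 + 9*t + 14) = 2*t^2 + 13*t + 14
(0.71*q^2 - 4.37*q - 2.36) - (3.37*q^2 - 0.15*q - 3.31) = -2.66*q^2 - 4.22*q + 0.95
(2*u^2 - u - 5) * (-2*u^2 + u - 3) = -4*u^4 + 4*u^3 + 3*u^2 - 2*u + 15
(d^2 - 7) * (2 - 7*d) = -7*d^3 + 2*d^2 + 49*d - 14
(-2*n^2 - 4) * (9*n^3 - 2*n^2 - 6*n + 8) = -18*n^5 + 4*n^4 - 24*n^3 - 8*n^2 + 24*n - 32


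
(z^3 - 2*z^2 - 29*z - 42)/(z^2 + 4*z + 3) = (z^2 - 5*z - 14)/(z + 1)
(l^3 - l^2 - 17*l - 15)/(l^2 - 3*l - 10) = (l^2 + 4*l + 3)/(l + 2)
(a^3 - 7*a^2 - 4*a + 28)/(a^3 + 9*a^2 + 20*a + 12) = (a^2 - 9*a + 14)/(a^2 + 7*a + 6)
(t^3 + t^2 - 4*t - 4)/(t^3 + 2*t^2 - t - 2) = (t - 2)/(t - 1)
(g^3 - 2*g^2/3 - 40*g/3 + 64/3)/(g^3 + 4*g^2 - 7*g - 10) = (3*g^2 + 4*g - 32)/(3*(g^2 + 6*g + 5))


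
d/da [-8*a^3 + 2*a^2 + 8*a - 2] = -24*a^2 + 4*a + 8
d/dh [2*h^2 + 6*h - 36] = 4*h + 6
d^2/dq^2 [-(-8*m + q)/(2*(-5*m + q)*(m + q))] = ((-8*m + q)*(m + q)^2 + (-8*m + q)*(5*m - q)^2 + (m + q)^2*(5*m - q) - (m + q)*(5*m - q)^2 + (m + q)*(5*m - q)*(8*m - q))/((m + q)^3*(5*m - q)^3)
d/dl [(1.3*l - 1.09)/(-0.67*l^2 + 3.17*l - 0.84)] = (0.871*l^2 - 1.4606*l + 2.3633)/(0.4489*l^4 - 4.2478*l^3 + 11.1745*l^2 - 5.3256*l + 0.7056)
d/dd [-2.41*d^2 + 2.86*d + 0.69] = 2.86 - 4.82*d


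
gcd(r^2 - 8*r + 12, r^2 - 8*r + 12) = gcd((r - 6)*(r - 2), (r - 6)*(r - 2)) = r^2 - 8*r + 12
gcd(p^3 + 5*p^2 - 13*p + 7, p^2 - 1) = p - 1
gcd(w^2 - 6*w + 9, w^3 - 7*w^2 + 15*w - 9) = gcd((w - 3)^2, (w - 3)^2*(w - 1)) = w^2 - 6*w + 9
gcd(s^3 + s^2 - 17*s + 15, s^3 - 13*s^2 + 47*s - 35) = s - 1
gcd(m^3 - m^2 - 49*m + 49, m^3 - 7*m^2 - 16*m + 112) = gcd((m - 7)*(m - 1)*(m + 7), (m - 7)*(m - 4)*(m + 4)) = m - 7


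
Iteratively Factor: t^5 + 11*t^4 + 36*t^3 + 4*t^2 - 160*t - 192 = (t + 2)*(t^4 + 9*t^3 + 18*t^2 - 32*t - 96) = (t + 2)*(t + 3)*(t^3 + 6*t^2 - 32) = (t + 2)*(t + 3)*(t + 4)*(t^2 + 2*t - 8) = (t - 2)*(t + 2)*(t + 3)*(t + 4)*(t + 4)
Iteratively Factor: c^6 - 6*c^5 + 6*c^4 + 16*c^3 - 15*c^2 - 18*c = (c - 3)*(c^5 - 3*c^4 - 3*c^3 + 7*c^2 + 6*c) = (c - 3)^2*(c^4 - 3*c^2 - 2*c) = c*(c - 3)^2*(c^3 - 3*c - 2) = c*(c - 3)^2*(c + 1)*(c^2 - c - 2) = c*(c - 3)^2*(c - 2)*(c + 1)*(c + 1)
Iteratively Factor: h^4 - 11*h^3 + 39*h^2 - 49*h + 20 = (h - 5)*(h^3 - 6*h^2 + 9*h - 4) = (h - 5)*(h - 1)*(h^2 - 5*h + 4) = (h - 5)*(h - 4)*(h - 1)*(h - 1)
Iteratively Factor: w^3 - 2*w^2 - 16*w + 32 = (w + 4)*(w^2 - 6*w + 8) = (w - 2)*(w + 4)*(w - 4)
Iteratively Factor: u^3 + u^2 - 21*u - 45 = (u + 3)*(u^2 - 2*u - 15) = (u + 3)^2*(u - 5)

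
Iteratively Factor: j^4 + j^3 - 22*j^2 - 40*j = (j + 2)*(j^3 - j^2 - 20*j) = (j - 5)*(j + 2)*(j^2 + 4*j) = j*(j - 5)*(j + 2)*(j + 4)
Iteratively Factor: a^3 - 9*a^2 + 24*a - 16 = (a - 4)*(a^2 - 5*a + 4) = (a - 4)^2*(a - 1)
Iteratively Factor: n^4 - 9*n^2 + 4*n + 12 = (n + 3)*(n^3 - 3*n^2 + 4) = (n + 1)*(n + 3)*(n^2 - 4*n + 4) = (n - 2)*(n + 1)*(n + 3)*(n - 2)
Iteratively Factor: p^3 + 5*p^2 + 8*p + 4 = (p + 2)*(p^2 + 3*p + 2) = (p + 1)*(p + 2)*(p + 2)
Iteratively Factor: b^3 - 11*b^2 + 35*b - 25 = (b - 5)*(b^2 - 6*b + 5) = (b - 5)*(b - 1)*(b - 5)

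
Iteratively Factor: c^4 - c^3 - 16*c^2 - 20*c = (c + 2)*(c^3 - 3*c^2 - 10*c) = (c - 5)*(c + 2)*(c^2 + 2*c) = c*(c - 5)*(c + 2)*(c + 2)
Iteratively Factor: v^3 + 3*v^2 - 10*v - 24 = (v + 4)*(v^2 - v - 6) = (v - 3)*(v + 4)*(v + 2)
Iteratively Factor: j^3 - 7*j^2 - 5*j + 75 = (j - 5)*(j^2 - 2*j - 15) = (j - 5)*(j + 3)*(j - 5)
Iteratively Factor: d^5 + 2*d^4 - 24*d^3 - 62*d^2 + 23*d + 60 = (d - 5)*(d^4 + 7*d^3 + 11*d^2 - 7*d - 12) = (d - 5)*(d + 1)*(d^3 + 6*d^2 + 5*d - 12) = (d - 5)*(d - 1)*(d + 1)*(d^2 + 7*d + 12) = (d - 5)*(d - 1)*(d + 1)*(d + 3)*(d + 4)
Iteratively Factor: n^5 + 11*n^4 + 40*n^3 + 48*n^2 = (n)*(n^4 + 11*n^3 + 40*n^2 + 48*n) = n*(n + 3)*(n^3 + 8*n^2 + 16*n) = n*(n + 3)*(n + 4)*(n^2 + 4*n) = n^2*(n + 3)*(n + 4)*(n + 4)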